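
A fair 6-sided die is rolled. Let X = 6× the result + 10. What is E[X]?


E[die] = (1+6)/2 = 7/2
E[X] = 6×7/2 + 10 = 31

E[X] = 31


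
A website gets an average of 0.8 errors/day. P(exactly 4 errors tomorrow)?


Poisson(λ=0.8): P(X=4) = e^(-λ)×λ^k/k!
= e^(-0.8) × 0.8^4 / 4!
≈ 0.4493289641 × 0.4096 / 24 ≈ 0.007669

P(X=4) ≈ 0.007669 ≈ 0.77%


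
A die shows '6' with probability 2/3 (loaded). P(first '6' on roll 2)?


Geometric: P(X=2) = (1-p)^(k-1)×p = (1/3)^1×2/3 = 2/9

P(X=2) = 2/9 ≈ 22.22%


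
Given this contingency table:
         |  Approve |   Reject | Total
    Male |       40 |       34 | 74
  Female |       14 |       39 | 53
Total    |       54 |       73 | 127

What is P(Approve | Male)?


P(Approve | Male) = 40/(40+34) = 40/74 = 20/37

P(Approve|Male) = 20/37 ≈ 54.05%


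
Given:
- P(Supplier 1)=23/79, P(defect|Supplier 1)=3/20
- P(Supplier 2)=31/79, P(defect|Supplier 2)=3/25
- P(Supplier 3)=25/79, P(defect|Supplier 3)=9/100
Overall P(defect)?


P(B) = Σ P(B|Aᵢ)×P(Aᵢ)
  3/20×23/79 = 69/1580
  3/25×31/79 = 93/1975
  9/100×25/79 = 9/316
Sum = 471/3950

P(defect) = 471/3950 ≈ 11.92%


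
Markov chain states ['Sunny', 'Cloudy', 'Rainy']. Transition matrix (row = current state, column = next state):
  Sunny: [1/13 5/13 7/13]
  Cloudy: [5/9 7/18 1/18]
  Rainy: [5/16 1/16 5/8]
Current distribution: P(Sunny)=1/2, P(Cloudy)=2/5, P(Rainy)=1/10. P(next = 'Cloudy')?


P(next=Cloudy) = Σᵢ P(now=i)×P(i→Cloudy)
= 1/2×5/13 + 2/5×7/18 + 1/10×1/16
= 5/26 + 7/45 + 1/160 = 6629/18720

P = 6629/18720 ≈ 0.3541


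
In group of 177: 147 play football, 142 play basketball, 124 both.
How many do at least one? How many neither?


|A∪B| = 147+142-124 = 165
Neither = 177-165 = 12

At least one: 165; Neither: 12


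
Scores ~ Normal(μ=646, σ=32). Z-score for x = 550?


z = (x - μ)/σ = (550 - 646)/32 = -3.0

z = -3.0


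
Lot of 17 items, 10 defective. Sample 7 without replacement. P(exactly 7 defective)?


Hypergeometric: C(10,7)×C(7,0)/C(17,7)
= 120×1/19448 = 15/2431

P(X=7) = 15/2431 ≈ 0.62%


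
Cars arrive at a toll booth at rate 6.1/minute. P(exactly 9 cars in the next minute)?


Poisson(λ=6.1): P(X=9) = e^(-λ)×λ^k/k!
= e^(-6.1) × 6.1^9 / 9!
≈ 0.002242867719 × 11694146.0928 / 362880 ≈ 0.072279

P(X=9) ≈ 0.072279 ≈ 7.23%


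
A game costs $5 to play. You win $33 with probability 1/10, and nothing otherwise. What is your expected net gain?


E[gain] = (33-5)×1/10 + (-5)×9/10
= 14/5 - 9/2 = -17/10

Expected net gain = $-17/10 ≈ $-1.70


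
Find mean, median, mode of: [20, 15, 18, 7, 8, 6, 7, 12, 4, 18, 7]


Sorted: [4, 6, 7, 7, 7, 8, 12, 15, 18, 18, 20]
Mean = 122/11
Median = 8
Freq: {20: 1, 15: 1, 18: 2, 7: 3, 8: 1, 6: 1, 12: 1, 4: 1}
Mode: [7]

Mean=122/11, Median=8, Mode=7


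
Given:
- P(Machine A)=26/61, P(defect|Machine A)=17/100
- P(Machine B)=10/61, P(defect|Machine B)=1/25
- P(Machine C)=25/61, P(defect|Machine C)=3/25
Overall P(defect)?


P(B) = Σ P(B|Aᵢ)×P(Aᵢ)
  17/100×26/61 = 221/3050
  1/25×10/61 = 2/305
  3/25×25/61 = 3/61
Sum = 391/3050

P(defect) = 391/3050 ≈ 12.82%


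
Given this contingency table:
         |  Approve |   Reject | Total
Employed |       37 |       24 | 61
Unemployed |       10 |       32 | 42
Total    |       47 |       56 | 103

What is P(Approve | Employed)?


P(Approve | Employed) = 37/(37+24) = 37/61

P(Approve|Employed) = 37/61 ≈ 60.66%


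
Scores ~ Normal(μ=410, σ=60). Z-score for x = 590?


z = (x - μ)/σ = (590 - 410)/60 = 3.0

z = 3.0


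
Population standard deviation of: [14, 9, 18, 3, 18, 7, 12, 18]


Mean = 99/8
  (14-99/8)²=169/64
  (9-99/8)²=729/64
  (18-99/8)²=2025/64
  (3-99/8)²=5625/64
  (18-99/8)²=2025/64
  (7-99/8)²=1849/64
  (12-99/8)²=9/64
  (18-99/8)²=2025/64
Σ(x-μ)² = 1807/8
σ² = (1807/8)/8 = 1807/64

σ = √(1807/64) ≈ 5.3136


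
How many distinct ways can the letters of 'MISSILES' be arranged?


Letters: 8, freq: {'M': 1, 'I': 2, 'S': 3, 'L': 1, 'E': 1}
8!/(1!×2!×3!×1!×1!) = 40320/12 = 3360

3360


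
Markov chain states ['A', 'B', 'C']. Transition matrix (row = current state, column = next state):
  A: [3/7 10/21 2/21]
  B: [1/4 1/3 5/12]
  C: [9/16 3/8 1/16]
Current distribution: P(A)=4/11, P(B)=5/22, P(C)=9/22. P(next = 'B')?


P(next=B) = Σᵢ P(now=i)×P(i→B)
= 4/11×10/21 + 5/22×1/3 + 9/22×3/8
= 40/231 + 5/66 + 27/176 = 1487/3696

P = 1487/3696 ≈ 0.4023


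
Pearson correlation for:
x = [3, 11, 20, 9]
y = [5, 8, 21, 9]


n=4, Σx=43, Σy=43, Σxy=604, Σx²=611, Σy²=611
r = (4×604 - 43×43)/√((4×611 - 43²)(4×611 - 43²))
= 567/√(595×595) = 567/√354025 ≈ 567/595.0000 ≈ 0.9529

r ≈ 0.9529


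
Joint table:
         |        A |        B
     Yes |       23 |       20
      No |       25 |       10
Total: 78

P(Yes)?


P(Yes) = (23+20)/78 = 43/78

P(Yes) = 43/78 ≈ 55.13%


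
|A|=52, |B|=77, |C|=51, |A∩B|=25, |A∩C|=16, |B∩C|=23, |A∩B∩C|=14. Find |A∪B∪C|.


|A∪B∪C| = 52+77+51-25-16-23+14 = 130

|A∪B∪C| = 130


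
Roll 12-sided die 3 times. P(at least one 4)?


P(no 4)^3 = (11/12)^3 = 1331/1728
P(≥1) = 1 - 1331/1728 = 397/1728

P = 397/1728 ≈ 22.97%


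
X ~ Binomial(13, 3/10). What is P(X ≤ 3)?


P(X ≤ 3) = Σ P(X=i) for i=0..3
P(X=0) = 96889010407/10000000000000
P(X=1) = 539810200839/10000000000000
P(X=2) = 694041686793/5000000000000
P(X=3) = 1090636936389/5000000000000
Sum = 420605645761/1000000000000

P(X ≤ 3) = 420605645761/1000000000000 ≈ 42.06%


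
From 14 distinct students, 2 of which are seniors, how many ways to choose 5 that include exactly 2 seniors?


Choose 2 of the 2 seniors and 3 of the other 12 students:
C(2,2)×C(12,3) = 1×220 = 220

220


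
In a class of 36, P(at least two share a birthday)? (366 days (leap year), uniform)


P(all different) = Π(366-i)/366 for i=0..35
= 0.168667
P(match) = 1 - 0.168667 = 0.831333

P ≈ 0.8313 ≈ 83.13%


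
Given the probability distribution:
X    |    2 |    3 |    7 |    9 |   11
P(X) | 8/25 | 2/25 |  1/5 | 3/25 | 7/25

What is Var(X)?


E[X] = 161/25
E[X²] = 277/5
Var(X) = E[X²] - (E[X])² = 277/5 - 25921/625 = 8704/625

Var(X) = 8704/625 ≈ 13.9264


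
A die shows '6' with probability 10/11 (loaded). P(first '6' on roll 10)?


Geometric: P(X=10) = (1-p)^(k-1)×p = (1/11)^9×10/11 = 10/25937424601

P(X=10) = 10/25937424601 ≈ 0.00%


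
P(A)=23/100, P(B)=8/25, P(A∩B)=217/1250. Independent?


P(A)×P(B) = 46/625
P(A∩B) = 217/1250
Not equal → NOT independent

No, not independent


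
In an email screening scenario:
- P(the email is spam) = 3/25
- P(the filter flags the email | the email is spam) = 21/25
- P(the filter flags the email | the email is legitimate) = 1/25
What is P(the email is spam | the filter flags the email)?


Using Bayes' theorem:
P(A|B) = P(B|A)·P(A) / P(B)

P(the filter flags the email) = 21/25 × 3/25 + 1/25 × 22/25
= 63/625 + 22/625 = 17/125

P(the email is spam|the filter flags the email) = (63/625) / (17/125) = 63/85

P(the email is spam|the filter flags the email) = 63/85 ≈ 74.12%


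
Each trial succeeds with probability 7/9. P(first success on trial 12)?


Geometric: P(X=12) = (1-p)^(k-1)×p = (2/9)^11×7/9 = 14336/282429536481

P(X=12) = 14336/282429536481 ≈ 0.00%


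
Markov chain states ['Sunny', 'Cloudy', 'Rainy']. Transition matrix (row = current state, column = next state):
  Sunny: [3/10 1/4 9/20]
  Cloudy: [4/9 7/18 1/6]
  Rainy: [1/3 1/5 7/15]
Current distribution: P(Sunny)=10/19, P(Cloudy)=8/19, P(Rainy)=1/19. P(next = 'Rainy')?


P(next=Rainy) = Σᵢ P(now=i)×P(i→Rainy)
= 10/19×9/20 + 8/19×1/6 + 1/19×7/15
= 9/38 + 4/57 + 7/285 = 63/190

P = 63/190 ≈ 0.3316


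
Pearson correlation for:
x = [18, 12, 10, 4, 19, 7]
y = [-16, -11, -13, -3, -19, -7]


n=6, Σx=70, Σy=-69, Σxy=-972, Σx²=994, Σy²=965
r = (6×(-972) - 70×(-69))/√((6×994 - 70²)(6×965 - (-69)²))
= -1002/√(1064×1029) = -1002/√1094856 ≈ -1002/1046.3537 ≈ -0.9576

r ≈ -0.9576


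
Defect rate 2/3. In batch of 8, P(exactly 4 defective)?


Binomial: P(X=4) = C(8,4)×p^4×(1-p)^4
= 70 × 16/81 × 1/81 = 1120/6561

P(X=4) = 1120/6561 ≈ 17.07%


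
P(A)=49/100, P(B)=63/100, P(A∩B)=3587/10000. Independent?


P(A)×P(B) = 3087/10000
P(A∩B) = 3587/10000
Not equal → NOT independent

No, not independent


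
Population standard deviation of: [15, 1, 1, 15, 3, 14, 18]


Mean = 67/7
  (15-67/7)²=1444/49
  (1-67/7)²=3600/49
  (1-67/7)²=3600/49
  (15-67/7)²=1444/49
  (3-67/7)²=2116/49
  (14-67/7)²=961/49
  (18-67/7)²=3481/49
Σ(x-μ)² = 2378/7
σ² = (2378/7)/7 = 2378/49

σ = √(2378/49) ≈ 6.9664


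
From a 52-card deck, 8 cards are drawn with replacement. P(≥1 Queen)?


P(not a Queen) = 48/52 = 12/13
P(none in 8 draws) = (12/13)^8 = 429981696/815730721
P(≥1 Queen) = 1 - 429981696/815730721 = 385749025/815730721

P = 385749025/815730721 ≈ 47.29%


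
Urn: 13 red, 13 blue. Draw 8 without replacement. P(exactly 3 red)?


Hypergeometric: C(13,3)×C(13,5)/C(26,8)
= 286×1287/1562275 = 2574/10925

P(X=3) = 2574/10925 ≈ 23.56%


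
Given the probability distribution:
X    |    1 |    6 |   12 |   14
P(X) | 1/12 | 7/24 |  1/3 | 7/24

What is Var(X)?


E[X] = 119/12
E[X²] = 463/4
Var(X) = E[X²] - (E[X])² = 463/4 - 14161/144 = 2507/144

Var(X) = 2507/144 ≈ 17.4097


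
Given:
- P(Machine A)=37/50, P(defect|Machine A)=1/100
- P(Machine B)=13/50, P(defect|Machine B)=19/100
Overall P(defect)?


P(B) = Σ P(B|Aᵢ)×P(Aᵢ)
  1/100×37/50 = 37/5000
  19/100×13/50 = 247/5000
Sum = 71/1250

P(defect) = 71/1250 ≈ 5.68%


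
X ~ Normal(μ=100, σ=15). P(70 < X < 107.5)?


z₁=(70-100)/15=-2.0, z₂=(107.5-100)/15=0.5
P = Φ(0.5) - Φ(-2.0) = 0.691462 - 0.022750 = 0.668712 ≈ 0.6687

P(70 < X < 107.5) ≈ 0.6687


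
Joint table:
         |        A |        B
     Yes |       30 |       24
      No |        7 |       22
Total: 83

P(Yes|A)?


P(Yes|A) = 30/(30+7) = 30/37

P = 30/37 ≈ 81.08%


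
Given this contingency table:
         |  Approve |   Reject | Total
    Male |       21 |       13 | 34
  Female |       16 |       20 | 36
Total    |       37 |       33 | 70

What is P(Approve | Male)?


P(Approve | Male) = 21/(21+13) = 21/34

P(Approve|Male) = 21/34 ≈ 61.76%


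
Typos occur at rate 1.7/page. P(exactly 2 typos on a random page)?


Poisson(λ=1.7): P(X=2) = e^(-λ)×λ^k/k!
= e^(-1.7) × 1.7^2 / 2!
≈ 0.1826835241 × 2.89 / 2 ≈ 0.263978

P(X=2) ≈ 0.263978 ≈ 26.40%


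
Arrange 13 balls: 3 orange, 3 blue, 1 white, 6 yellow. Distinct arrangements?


13!/(3!×3!×1!×6!) = 240240

240240


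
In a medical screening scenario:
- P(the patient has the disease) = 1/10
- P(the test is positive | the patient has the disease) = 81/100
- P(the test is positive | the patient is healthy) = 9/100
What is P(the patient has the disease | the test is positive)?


Using Bayes' theorem:
P(A|B) = P(B|A)·P(A) / P(B)

P(the test is positive) = 81/100 × 1/10 + 9/100 × 9/10
= 81/1000 + 81/1000 = 81/500

P(the patient has the disease|the test is positive) = (81/1000) / (81/500) = 1/2

P(the patient has the disease|the test is positive) = 1/2 ≈ 50.00%


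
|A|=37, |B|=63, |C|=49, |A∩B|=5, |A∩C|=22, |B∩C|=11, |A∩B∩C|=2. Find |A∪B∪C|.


|A∪B∪C| = 37+63+49-5-22-11+2 = 113

|A∪B∪C| = 113


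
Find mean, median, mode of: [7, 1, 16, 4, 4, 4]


Sorted: [1, 4, 4, 4, 7, 16]
Mean = 36/6 = 6
Median = 4
Freq: {7: 1, 1: 1, 16: 1, 4: 3}
Mode: [4]

Mean=6, Median=4, Mode=4


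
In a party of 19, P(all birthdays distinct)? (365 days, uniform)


P(all different) = Π(365-i)/365 for i=0..18
= (365/365)×(364/365)×...×(347/365)
= 0.620881

P ≈ 0.6209 ≈ 62.09%


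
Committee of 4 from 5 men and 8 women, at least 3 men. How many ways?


Count by #men:
  3M,1W: C(5,3)×C(8,1)=80
  4M,0W: C(5,4)×C(8,0)=5
Total = 85

85


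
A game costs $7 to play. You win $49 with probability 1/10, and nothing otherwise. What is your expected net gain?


E[gain] = (49-7)×1/10 + (-7)×9/10
= 21/5 - 63/10 = -21/10

Expected net gain = $-21/10 ≈ $-2.10


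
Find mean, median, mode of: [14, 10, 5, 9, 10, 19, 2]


Sorted: [2, 5, 9, 10, 10, 14, 19]
Mean = 69/7
Median = 10
Freq: {14: 1, 10: 2, 5: 1, 9: 1, 19: 1, 2: 1}
Mode: [10]

Mean=69/7, Median=10, Mode=10


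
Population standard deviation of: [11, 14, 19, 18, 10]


Mean = 72/5
  (11-72/5)²=289/25
  (14-72/5)²=4/25
  (19-72/5)²=529/25
  (18-72/5)²=324/25
  (10-72/5)²=484/25
Σ(x-μ)² = 326/5
σ² = (326/5)/5 = 326/25

σ = √(326/25) ≈ 3.6111


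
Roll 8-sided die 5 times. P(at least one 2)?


P(no 2)^5 = (7/8)^5 = 16807/32768
P(≥1) = 1 - 16807/32768 = 15961/32768

P = 15961/32768 ≈ 48.71%


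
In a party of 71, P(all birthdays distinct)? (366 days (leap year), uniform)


P(all different) = Π(366-i)/366 for i=0..70
= (366/366)×(365/366)×...×(296/366)
= 0.000694

P ≈ 0.0007 ≈ 0.07%


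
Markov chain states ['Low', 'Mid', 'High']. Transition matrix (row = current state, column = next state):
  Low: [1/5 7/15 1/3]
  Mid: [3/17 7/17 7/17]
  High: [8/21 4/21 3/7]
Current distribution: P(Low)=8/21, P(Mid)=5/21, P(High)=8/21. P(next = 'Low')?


P(next=Low) = Σᵢ P(now=i)×P(i→Low)
= 8/21×1/5 + 5/21×3/17 + 8/21×8/21
= 8/105 + 5/119 + 64/441 = 9871/37485

P = 9871/37485 ≈ 0.2633


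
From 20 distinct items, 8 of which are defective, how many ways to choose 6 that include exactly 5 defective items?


Choose 5 of the 8 defective items and 1 of the other 12 items:
C(8,5)×C(12,1) = 56×12 = 672

672


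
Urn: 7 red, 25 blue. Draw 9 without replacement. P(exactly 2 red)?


Hypergeometric: C(7,2)×C(25,7)/C(32,9)
= 21×480700/28048800 = 33649/93496

P(X=2) = 33649/93496 ≈ 35.99%


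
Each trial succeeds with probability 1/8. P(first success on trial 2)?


Geometric: P(X=2) = (1-p)^(k-1)×p = (7/8)^1×1/8 = 7/64

P(X=2) = 7/64 ≈ 10.94%


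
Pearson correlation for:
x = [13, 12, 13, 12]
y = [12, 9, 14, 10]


n=4, Σx=50, Σy=45, Σxy=566, Σx²=626, Σy²=521
r = (4×566 - 50×45)/√((4×626 - 50²)(4×521 - 45²))
= 14/√(4×59) = 14/√236 ≈ 14/15.3623 ≈ 0.9113

r ≈ 0.9113


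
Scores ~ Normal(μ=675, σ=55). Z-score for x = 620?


z = (x - μ)/σ = (620 - 675)/55 = -1.0

z = -1.0


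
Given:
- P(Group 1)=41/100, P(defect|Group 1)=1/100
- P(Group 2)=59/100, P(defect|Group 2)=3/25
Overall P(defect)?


P(B) = Σ P(B|Aᵢ)×P(Aᵢ)
  1/100×41/100 = 41/10000
  3/25×59/100 = 177/2500
Sum = 749/10000

P(defect) = 749/10000 ≈ 7.49%


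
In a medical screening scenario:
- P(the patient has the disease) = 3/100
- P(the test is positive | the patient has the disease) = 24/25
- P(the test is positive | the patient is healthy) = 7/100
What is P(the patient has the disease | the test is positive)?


Using Bayes' theorem:
P(A|B) = P(B|A)·P(A) / P(B)

P(the test is positive) = 24/25 × 3/100 + 7/100 × 97/100
= 18/625 + 679/10000 = 967/10000

P(the patient has the disease|the test is positive) = (18/625) / (967/10000) = 288/967

P(the patient has the disease|the test is positive) = 288/967 ≈ 29.78%


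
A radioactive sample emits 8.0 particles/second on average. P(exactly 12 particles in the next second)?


Poisson(λ=8.0): P(X=12) = e^(-λ)×λ^k/k!
= e^(-8.0) × 8.0^12 / 12!
≈ 0.0003354626279 × 68719476736 / 479001600 ≈ 0.048127

P(X=12) ≈ 0.048127 ≈ 4.81%


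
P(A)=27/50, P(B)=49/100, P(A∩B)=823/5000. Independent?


P(A)×P(B) = 1323/5000
P(A∩B) = 823/5000
Not equal → NOT independent

No, not independent


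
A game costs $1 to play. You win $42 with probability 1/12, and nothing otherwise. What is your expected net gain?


E[gain] = (42-1)×1/12 + (-1)×11/12
= 41/12 - 11/12 = 5/2

Expected net gain = $5/2 ≈ $2.50


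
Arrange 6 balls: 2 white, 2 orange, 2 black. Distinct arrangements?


6!/(2!×2!×2!) = 90

90


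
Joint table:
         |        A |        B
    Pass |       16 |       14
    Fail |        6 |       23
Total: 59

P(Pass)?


P(Pass) = (16+14)/59 = 30/59

P(Pass) = 30/59 ≈ 50.85%


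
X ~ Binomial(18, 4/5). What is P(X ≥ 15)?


P(X ≥ 15) = Σ P(X=i) for i=15..18
P(X=15) = 876173328384/3814697265625
P(X=16) = 657129996288/3814697265625
P(X=17) = 309237645312/3814697265625
P(X=18) = 68719476736/3814697265625
Sum = 382252089344/762939453125

P(X ≥ 15) = 382252089344/762939453125 ≈ 50.10%


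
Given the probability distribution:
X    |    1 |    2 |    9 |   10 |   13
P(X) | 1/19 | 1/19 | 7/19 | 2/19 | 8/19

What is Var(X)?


E[X] = 10
E[X²] = 2124/19
Var(X) = E[X²] - (E[X])² = 2124/19 - 100 = 224/19

Var(X) = 224/19 ≈ 11.7895


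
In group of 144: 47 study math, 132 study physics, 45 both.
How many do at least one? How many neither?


|A∪B| = 47+132-45 = 134
Neither = 144-134 = 10

At least one: 134; Neither: 10


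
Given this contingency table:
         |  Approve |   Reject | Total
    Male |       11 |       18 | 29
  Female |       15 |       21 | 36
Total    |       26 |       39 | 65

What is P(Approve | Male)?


P(Approve | Male) = 11/(11+18) = 11/29

P(Approve|Male) = 11/29 ≈ 37.93%


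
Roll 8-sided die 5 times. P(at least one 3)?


P(no 3)^5 = (7/8)^5 = 16807/32768
P(≥1) = 1 - 16807/32768 = 15961/32768

P = 15961/32768 ≈ 48.71%


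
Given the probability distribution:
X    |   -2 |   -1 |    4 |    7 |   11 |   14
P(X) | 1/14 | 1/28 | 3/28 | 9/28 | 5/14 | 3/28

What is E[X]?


E[X] = Σ x·P(X=x)
= (-2)×(1/14) + (-1)×(1/28) + (4)×(3/28) + (7)×(9/28) + (11)×(5/14) + (14)×(3/28)
= 111/14

E[X] = 111/14


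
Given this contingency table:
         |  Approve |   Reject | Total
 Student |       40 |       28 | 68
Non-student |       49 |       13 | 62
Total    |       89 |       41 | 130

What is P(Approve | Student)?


P(Approve | Student) = 40/(40+28) = 40/68 = 10/17

P(Approve|Student) = 10/17 ≈ 58.82%


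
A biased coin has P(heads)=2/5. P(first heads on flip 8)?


Geometric: P(X=8) = (1-p)^(k-1)×p = (3/5)^7×2/5 = 4374/390625

P(X=8) = 4374/390625 ≈ 1.12%


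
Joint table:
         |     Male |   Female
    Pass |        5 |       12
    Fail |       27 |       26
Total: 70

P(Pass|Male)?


P(Pass|Male) = 5/(5+27) = 5/32

P = 5/32 ≈ 15.62%


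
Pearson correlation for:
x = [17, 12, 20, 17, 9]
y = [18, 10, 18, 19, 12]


n=5, Σx=75, Σy=77, Σxy=1217, Σx²=1203, Σy²=1253
r = (5×1217 - 75×77)/√((5×1203 - 75²)(5×1253 - 77²))
= 310/√(390×336) = 310/√131040 ≈ 310/361.9945 ≈ 0.8564

r ≈ 0.8564


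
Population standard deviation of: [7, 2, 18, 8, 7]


Mean = 42/5
  (7-42/5)²=49/25
  (2-42/5)²=1024/25
  (18-42/5)²=2304/25
  (8-42/5)²=4/25
  (7-42/5)²=49/25
Σ(x-μ)² = 686/5
σ² = (686/5)/5 = 686/25

σ = √(686/25) ≈ 5.2383


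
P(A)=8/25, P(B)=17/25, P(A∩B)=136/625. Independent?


P(A)×P(B) = 136/625
P(A∩B) = 136/625
Equal ✓ → Independent

Yes, independent


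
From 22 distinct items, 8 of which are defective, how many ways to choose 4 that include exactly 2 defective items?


Choose 2 of the 8 defective items and 2 of the other 14 items:
C(8,2)×C(14,2) = 28×91 = 2548

2548


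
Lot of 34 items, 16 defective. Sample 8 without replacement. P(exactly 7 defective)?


Hypergeometric: C(16,7)×C(18,1)/C(34,8)
= 11440×18/18156204 = 520/45849

P(X=7) = 520/45849 ≈ 1.13%


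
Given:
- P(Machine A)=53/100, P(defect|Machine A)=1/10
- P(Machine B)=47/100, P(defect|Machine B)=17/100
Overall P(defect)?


P(B) = Σ P(B|Aᵢ)×P(Aᵢ)
  1/10×53/100 = 53/1000
  17/100×47/100 = 799/10000
Sum = 1329/10000

P(defect) = 1329/10000 ≈ 13.29%


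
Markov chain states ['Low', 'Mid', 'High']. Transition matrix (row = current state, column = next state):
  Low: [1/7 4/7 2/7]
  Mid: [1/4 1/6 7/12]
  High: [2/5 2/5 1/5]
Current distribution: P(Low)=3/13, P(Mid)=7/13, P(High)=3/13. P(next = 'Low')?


P(next=Low) = Σᵢ P(now=i)×P(i→Low)
= 3/13×1/7 + 7/13×1/4 + 3/13×2/5
= 3/91 + 7/52 + 6/65 = 473/1820

P = 473/1820 ≈ 0.2599


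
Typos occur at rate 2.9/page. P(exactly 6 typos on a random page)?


Poisson(λ=2.9): P(X=6) = e^(-λ)×λ^k/k!
= e^(-2.9) × 2.9^6 / 6!
≈ 0.05502322006 × 594.823321 / 720 ≈ 0.045457

P(X=6) ≈ 0.045457 ≈ 4.55%


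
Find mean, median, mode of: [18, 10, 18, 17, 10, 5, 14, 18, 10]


Sorted: [5, 10, 10, 10, 14, 17, 18, 18, 18]
Mean = 120/9 = 40/3
Median = 14
Freq: {18: 3, 10: 3, 17: 1, 5: 1, 14: 1}
Mode: [10, 18]

Mean=40/3, Median=14, Mode=[10, 18]


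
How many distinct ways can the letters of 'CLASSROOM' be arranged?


Letters: 9, freq: {'C': 1, 'L': 1, 'A': 1, 'S': 2, 'R': 1, 'O': 2, 'M': 1}
9!/(1!×1!×1!×2!×1!×2!×1!) = 362880/4 = 90720

90720


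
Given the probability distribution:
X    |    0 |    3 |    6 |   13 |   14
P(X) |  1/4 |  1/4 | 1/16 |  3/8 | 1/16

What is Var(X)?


E[X] = 55/8
E[X²] = 641/8
Var(X) = E[X²] - (E[X])² = 641/8 - 3025/64 = 2103/64

Var(X) = 2103/64 ≈ 32.8594


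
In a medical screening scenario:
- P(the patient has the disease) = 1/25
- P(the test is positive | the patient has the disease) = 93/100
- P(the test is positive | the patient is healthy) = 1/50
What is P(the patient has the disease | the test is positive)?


Using Bayes' theorem:
P(A|B) = P(B|A)·P(A) / P(B)

P(the test is positive) = 93/100 × 1/25 + 1/50 × 24/25
= 93/2500 + 12/625 = 141/2500

P(the patient has the disease|the test is positive) = (93/2500) / (141/2500) = 31/47

P(the patient has the disease|the test is positive) = 31/47 ≈ 65.96%


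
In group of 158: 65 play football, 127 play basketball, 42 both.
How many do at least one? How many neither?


|A∪B| = 65+127-42 = 150
Neither = 158-150 = 8

At least one: 150; Neither: 8


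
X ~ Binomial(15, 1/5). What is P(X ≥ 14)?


P(X ≥ 14) = Σ P(X=i) for i=14..15
P(X=14) = 12/6103515625
P(X=15) = 1/30517578125
Sum = 61/30517578125

P(X ≥ 14) = 61/30517578125 ≈ 0.00%


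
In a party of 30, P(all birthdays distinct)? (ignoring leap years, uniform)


P(all different) = Π(365-i)/365 for i=0..29
= (365/365)×(364/365)×...×(336/365)
= 0.293684

P ≈ 0.2937 ≈ 29.37%


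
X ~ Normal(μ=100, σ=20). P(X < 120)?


z = (120-100)/20 = 1.0
P(Z < 1.0) = 0.8413

P(X < 120) ≈ 0.8413


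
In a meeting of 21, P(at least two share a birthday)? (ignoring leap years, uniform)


P(all different) = Π(365-i)/365 for i=0..20
= 0.556312
P(match) = 1 - 0.556312 = 0.443688

P ≈ 0.4437 ≈ 44.37%


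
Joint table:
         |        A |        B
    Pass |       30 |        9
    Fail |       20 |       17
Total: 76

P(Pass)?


P(Pass) = (30+9)/76 = 39/76

P(Pass) = 39/76 ≈ 51.32%


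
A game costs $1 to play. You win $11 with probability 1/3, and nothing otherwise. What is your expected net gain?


E[gain] = (11-1)×1/3 + (-1)×2/3
= 10/3 - 2/3 = 8/3

Expected net gain = $8/3 ≈ $2.67


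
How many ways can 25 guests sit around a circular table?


Circular arrangements of 25 distinct objects: fix one position to break rotational symmetry.
(n-1)! = 24! = 620448401733239439360000

620448401733239439360000


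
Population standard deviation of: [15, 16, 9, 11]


Mean = 51/4
  (15-51/4)²=81/16
  (16-51/4)²=169/16
  (9-51/4)²=225/16
  (11-51/4)²=49/16
Σ(x-μ)² = 131/4
σ² = (131/4)/4 = 131/16

σ = √(131/16) ≈ 2.8614


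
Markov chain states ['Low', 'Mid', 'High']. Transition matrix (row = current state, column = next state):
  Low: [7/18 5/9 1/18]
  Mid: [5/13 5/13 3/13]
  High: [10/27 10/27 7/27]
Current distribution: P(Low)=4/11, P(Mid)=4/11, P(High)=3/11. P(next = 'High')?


P(next=High) = Σᵢ P(now=i)×P(i→High)
= 4/11×1/18 + 4/11×3/13 + 3/11×7/27
= 2/99 + 12/143 + 7/99 = 25/143

P = 25/143 ≈ 0.1748


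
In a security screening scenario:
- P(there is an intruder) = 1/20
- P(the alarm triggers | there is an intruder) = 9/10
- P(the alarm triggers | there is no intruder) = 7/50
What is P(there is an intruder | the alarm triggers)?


Using Bayes' theorem:
P(A|B) = P(B|A)·P(A) / P(B)

P(the alarm triggers) = 9/10 × 1/20 + 7/50 × 19/20
= 9/200 + 133/1000 = 89/500

P(there is an intruder|the alarm triggers) = (9/200) / (89/500) = 45/178

P(there is an intruder|the alarm triggers) = 45/178 ≈ 25.28%


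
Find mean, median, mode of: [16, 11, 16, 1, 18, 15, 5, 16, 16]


Sorted: [1, 5, 11, 15, 16, 16, 16, 16, 18]
Mean = 114/9 = 38/3
Median = 16
Freq: {16: 4, 11: 1, 1: 1, 18: 1, 15: 1, 5: 1}
Mode: [16]

Mean=38/3, Median=16, Mode=16


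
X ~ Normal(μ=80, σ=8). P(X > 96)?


z = (96-80)/8 = 2.0
P(X > 96) = 1 - P(Z ≤ 2.0) = 1 - 0.9772 = 0.0228

P(X > 96) ≈ 0.0228


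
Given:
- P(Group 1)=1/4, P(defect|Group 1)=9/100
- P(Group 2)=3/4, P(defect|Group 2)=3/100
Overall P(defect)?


P(B) = Σ P(B|Aᵢ)×P(Aᵢ)
  9/100×1/4 = 9/400
  3/100×3/4 = 9/400
Sum = 9/200

P(defect) = 9/200 ≈ 4.50%


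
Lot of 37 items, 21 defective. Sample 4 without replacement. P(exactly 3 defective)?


Hypergeometric: C(21,3)×C(16,1)/C(37,4)
= 1330×16/66045 = 608/1887

P(X=3) = 608/1887 ≈ 32.22%


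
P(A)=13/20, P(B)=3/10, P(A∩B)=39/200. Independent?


P(A)×P(B) = 39/200
P(A∩B) = 39/200
Equal ✓ → Independent

Yes, independent


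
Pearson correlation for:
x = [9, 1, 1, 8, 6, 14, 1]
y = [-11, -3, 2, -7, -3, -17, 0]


n=7, Σx=40, Σy=-39, Σxy=-412, Σx²=380, Σy²=481
r = (7×(-412) - 40×(-39))/√((7×380 - 40²)(7×481 - (-39)²))
= -1324/√(1060×1846) = -1324/√1956760 ≈ -1324/1398.8424 ≈ -0.9465

r ≈ -0.9465


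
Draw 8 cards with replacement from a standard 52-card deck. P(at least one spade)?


P(not a spade) = 39/52 = 3/4
P(none in 8 draws) = (3/4)^8 = 6561/65536
P(≥1 spade) = 1 - 6561/65536 = 58975/65536

P = 58975/65536 ≈ 89.99%


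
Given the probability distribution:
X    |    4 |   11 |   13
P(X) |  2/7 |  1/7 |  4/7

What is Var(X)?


E[X] = 71/7
E[X²] = 829/7
Var(X) = E[X²] - (E[X])² = 829/7 - 5041/49 = 762/49

Var(X) = 762/49 ≈ 15.5510


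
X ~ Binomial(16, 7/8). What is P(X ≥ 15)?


P(X ≥ 15) = Σ P(X=i) for i=15..16
P(X=15) = 4747561509943/17592186044416
P(X=16) = 33232930569601/281474976710656
Sum = 109193914728689/281474976710656

P(X ≥ 15) = 109193914728689/281474976710656 ≈ 38.79%


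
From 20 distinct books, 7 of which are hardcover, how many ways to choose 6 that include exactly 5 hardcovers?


Choose 5 of the 7 hardcovers and 1 of the other 13 books:
C(7,5)×C(13,1) = 21×13 = 273

273


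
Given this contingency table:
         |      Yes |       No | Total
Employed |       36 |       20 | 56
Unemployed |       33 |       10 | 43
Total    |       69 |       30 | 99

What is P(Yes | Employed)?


P(Yes | Employed) = 36/(36+20) = 36/56 = 9/14

P(Yes|Employed) = 9/14 ≈ 64.29%


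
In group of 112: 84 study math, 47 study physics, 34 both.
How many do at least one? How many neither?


|A∪B| = 84+47-34 = 97
Neither = 112-97 = 15

At least one: 97; Neither: 15


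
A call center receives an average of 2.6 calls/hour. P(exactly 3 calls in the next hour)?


Poisson(λ=2.6): P(X=3) = e^(-λ)×λ^k/k!
= e^(-2.6) × 2.6^3 / 3!
≈ 0.07427357821 × 17.576 / 6 ≈ 0.217572

P(X=3) ≈ 0.217572 ≈ 21.76%


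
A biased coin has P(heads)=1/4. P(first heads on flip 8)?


Geometric: P(X=8) = (1-p)^(k-1)×p = (3/4)^7×1/4 = 2187/65536

P(X=8) = 2187/65536 ≈ 3.34%


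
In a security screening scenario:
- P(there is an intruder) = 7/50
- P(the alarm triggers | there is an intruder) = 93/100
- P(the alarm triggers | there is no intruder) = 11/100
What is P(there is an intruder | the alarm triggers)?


Using Bayes' theorem:
P(A|B) = P(B|A)·P(A) / P(B)

P(the alarm triggers) = 93/100 × 7/50 + 11/100 × 43/50
= 651/5000 + 473/5000 = 281/1250

P(there is an intruder|the alarm triggers) = (651/5000) / (281/1250) = 651/1124

P(there is an intruder|the alarm triggers) = 651/1124 ≈ 57.92%


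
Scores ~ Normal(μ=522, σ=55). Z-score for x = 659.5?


z = (x - μ)/σ = (659.5 - 522)/55 = 2.5

z = 2.5


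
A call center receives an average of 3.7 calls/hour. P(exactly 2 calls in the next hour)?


Poisson(λ=3.7): P(X=2) = e^(-λ)×λ^k/k!
= e^(-3.7) × 3.7^2 / 2!
≈ 0.02472352647 × 13.69 / 2 ≈ 0.169233

P(X=2) ≈ 0.169233 ≈ 16.92%


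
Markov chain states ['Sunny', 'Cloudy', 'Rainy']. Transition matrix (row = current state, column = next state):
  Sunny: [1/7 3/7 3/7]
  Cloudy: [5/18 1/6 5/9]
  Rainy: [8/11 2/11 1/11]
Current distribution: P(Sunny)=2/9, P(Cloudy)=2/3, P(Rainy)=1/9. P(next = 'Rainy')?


P(next=Rainy) = Σᵢ P(now=i)×P(i→Rainy)
= 2/9×3/7 + 2/3×5/9 + 1/9×1/11
= 2/21 + 10/27 + 1/99 = 989/2079

P = 989/2079 ≈ 0.4757


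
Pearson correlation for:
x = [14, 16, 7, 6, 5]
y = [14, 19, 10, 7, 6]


n=5, Σx=48, Σy=56, Σxy=642, Σx²=562, Σy²=742
r = (5×642 - 48×56)/√((5×562 - 48²)(5×742 - 56²))
= 522/√(506×574) = 522/√290444 ≈ 522/538.9286 ≈ 0.9686

r ≈ 0.9686


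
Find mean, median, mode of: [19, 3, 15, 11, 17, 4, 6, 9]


Sorted: [3, 4, 6, 9, 11, 15, 17, 19]
Mean = 84/8 = 21/2
Median = 10
Freq: {19: 1, 3: 1, 15: 1, 11: 1, 17: 1, 4: 1, 6: 1, 9: 1}
Mode: No mode

Mean=21/2, Median=10, Mode=No mode


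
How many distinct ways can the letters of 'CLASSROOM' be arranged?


Letters: 9, freq: {'C': 1, 'L': 1, 'A': 1, 'S': 2, 'R': 1, 'O': 2, 'M': 1}
9!/(1!×1!×1!×2!×1!×2!×1!) = 362880/4 = 90720

90720


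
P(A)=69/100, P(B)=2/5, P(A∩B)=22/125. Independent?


P(A)×P(B) = 69/250
P(A∩B) = 22/125
Not equal → NOT independent

No, not independent


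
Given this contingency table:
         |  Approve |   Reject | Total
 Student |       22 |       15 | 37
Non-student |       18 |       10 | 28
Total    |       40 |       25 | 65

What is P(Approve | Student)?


P(Approve | Student) = 22/(22+15) = 22/37

P(Approve|Student) = 22/37 ≈ 59.46%


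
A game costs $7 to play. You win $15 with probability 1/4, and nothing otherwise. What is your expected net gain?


E[gain] = (15-7)×1/4 + (-7)×3/4
= 2 - 21/4 = -13/4

Expected net gain = $-13/4 ≈ $-3.25


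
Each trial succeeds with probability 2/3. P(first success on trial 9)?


Geometric: P(X=9) = (1-p)^(k-1)×p = (1/3)^8×2/3 = 2/19683

P(X=9) = 2/19683 ≈ 0.01%


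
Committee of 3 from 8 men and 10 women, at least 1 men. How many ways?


Count by #men:
  1M,2W: C(8,1)×C(10,2)=360
  2M,1W: C(8,2)×C(10,1)=280
  3M,0W: C(8,3)×C(10,0)=56
Total = 696

696


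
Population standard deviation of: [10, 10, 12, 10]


Mean = 42/4 = 21/2
  (10-21/2)²=1/4
  (10-21/2)²=1/4
  (12-21/2)²=9/4
  (10-21/2)²=1/4
Σ(x-μ)² = 3
σ² = 3/4

σ = √(3/4) ≈ 0.8660


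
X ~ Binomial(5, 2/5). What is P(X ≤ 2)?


P(X ≤ 2) = Σ P(X=i) for i=0..2
P(X=0) = 243/3125
P(X=1) = 162/625
P(X=2) = 216/625
Sum = 2133/3125

P(X ≤ 2) = 2133/3125 ≈ 68.26%


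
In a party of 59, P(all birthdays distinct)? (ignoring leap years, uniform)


P(all different) = Π(365-i)/365 for i=0..58
= (365/365)×(364/365)×...×(307/365)
= 0.007011

P ≈ 0.0070 ≈ 0.70%


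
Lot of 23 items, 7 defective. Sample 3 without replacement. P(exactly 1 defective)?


Hypergeometric: C(7,1)×C(16,2)/C(23,3)
= 7×120/1771 = 120/253

P(X=1) = 120/253 ≈ 47.43%


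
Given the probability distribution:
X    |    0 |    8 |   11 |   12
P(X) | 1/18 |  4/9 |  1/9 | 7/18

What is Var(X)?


E[X] = 85/9
E[X²] = 881/9
Var(X) = E[X²] - (E[X])² = 881/9 - 7225/81 = 704/81

Var(X) = 704/81 ≈ 8.6914


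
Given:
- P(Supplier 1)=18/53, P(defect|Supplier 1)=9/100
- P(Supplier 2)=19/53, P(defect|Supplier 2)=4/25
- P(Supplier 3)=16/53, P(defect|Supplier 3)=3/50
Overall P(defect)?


P(B) = Σ P(B|Aᵢ)×P(Aᵢ)
  9/100×18/53 = 81/2650
  4/25×19/53 = 76/1325
  3/50×16/53 = 24/1325
Sum = 281/2650

P(defect) = 281/2650 ≈ 10.60%


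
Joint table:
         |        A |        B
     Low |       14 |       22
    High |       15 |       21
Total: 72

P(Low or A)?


P(Low∨A) = P(Low) + P(A) - P(Low∧A)
= (36 + 29 - 14)/72 = 51/72 = 17/24

P = 17/24 ≈ 70.83%


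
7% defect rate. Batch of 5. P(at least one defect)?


P(all good) = (93/100)^5 = 6956883693/10000000000
P(≥1 defect) = 3043116307/10000000000

P = 3043116307/10000000000 ≈ 30.43%


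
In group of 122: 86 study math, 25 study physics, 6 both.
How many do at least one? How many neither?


|A∪B| = 86+25-6 = 105
Neither = 122-105 = 17

At least one: 105; Neither: 17


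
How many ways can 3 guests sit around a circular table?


Circular arrangements of 3 distinct objects: fix one position to break rotational symmetry.
(n-1)! = 2! = 2

2


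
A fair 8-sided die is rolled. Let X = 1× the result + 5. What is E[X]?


E[die] = (1+8)/2 = 9/2
E[X] = 1×9/2 + 5 = 19/2

E[X] = 19/2


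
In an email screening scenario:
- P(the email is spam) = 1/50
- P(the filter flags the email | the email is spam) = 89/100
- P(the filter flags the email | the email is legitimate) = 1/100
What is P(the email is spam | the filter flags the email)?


Using Bayes' theorem:
P(A|B) = P(B|A)·P(A) / P(B)

P(the filter flags the email) = 89/100 × 1/50 + 1/100 × 49/50
= 89/5000 + 49/5000 = 69/2500

P(the email is spam|the filter flags the email) = (89/5000) / (69/2500) = 89/138

P(the email is spam|the filter flags the email) = 89/138 ≈ 64.49%


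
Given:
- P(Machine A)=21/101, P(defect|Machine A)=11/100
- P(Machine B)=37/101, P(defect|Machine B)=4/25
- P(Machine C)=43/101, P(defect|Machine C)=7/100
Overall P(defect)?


P(B) = Σ P(B|Aᵢ)×P(Aᵢ)
  11/100×21/101 = 231/10100
  4/25×37/101 = 148/2525
  7/100×43/101 = 301/10100
Sum = 281/2525

P(defect) = 281/2525 ≈ 11.13%


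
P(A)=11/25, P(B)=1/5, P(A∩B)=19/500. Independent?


P(A)×P(B) = 11/125
P(A∩B) = 19/500
Not equal → NOT independent

No, not independent


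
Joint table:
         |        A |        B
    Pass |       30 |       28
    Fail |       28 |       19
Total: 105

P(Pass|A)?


P(Pass|A) = 30/(30+28) = 30/58 = 15/29

P = 15/29 ≈ 51.72%


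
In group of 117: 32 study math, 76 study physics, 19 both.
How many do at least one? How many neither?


|A∪B| = 32+76-19 = 89
Neither = 117-89 = 28

At least one: 89; Neither: 28


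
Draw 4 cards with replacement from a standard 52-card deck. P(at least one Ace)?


P(not a Ace) = 48/52 = 12/13
P(none in 4 draws) = (12/13)^4 = 20736/28561
P(≥1 Ace) = 1 - 20736/28561 = 7825/28561

P = 7825/28561 ≈ 27.40%


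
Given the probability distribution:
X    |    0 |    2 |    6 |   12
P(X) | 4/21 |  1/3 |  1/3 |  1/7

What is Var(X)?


E[X] = 92/21
E[X²] = 712/21
Var(X) = E[X²] - (E[X])² = 712/21 - 8464/441 = 6488/441

Var(X) = 6488/441 ≈ 14.7120


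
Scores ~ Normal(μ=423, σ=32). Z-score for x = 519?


z = (x - μ)/σ = (519 - 423)/32 = 3.0

z = 3.0


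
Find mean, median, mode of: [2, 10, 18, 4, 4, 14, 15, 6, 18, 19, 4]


Sorted: [2, 4, 4, 4, 6, 10, 14, 15, 18, 18, 19]
Mean = 114/11
Median = 10
Freq: {2: 1, 10: 1, 18: 2, 4: 3, 14: 1, 15: 1, 6: 1, 19: 1}
Mode: [4]

Mean=114/11, Median=10, Mode=4


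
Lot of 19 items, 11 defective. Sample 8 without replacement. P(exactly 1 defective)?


Hypergeometric: C(11,1)×C(8,7)/C(19,8)
= 11×8/75582 = 44/37791

P(X=1) = 44/37791 ≈ 0.12%


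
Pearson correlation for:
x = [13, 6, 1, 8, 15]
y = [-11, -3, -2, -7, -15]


n=5, Σx=43, Σy=-38, Σxy=-444, Σx²=495, Σy²=408
r = (5×(-444) - 43×(-38))/√((5×495 - 43²)(5×408 - (-38)²))
= -586/√(626×596) = -586/√373096 ≈ -586/610.8158 ≈ -0.9594

r ≈ -0.9594


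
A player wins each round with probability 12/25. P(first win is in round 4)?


Geometric: P(X=4) = (1-p)^(k-1)×p = (13/25)^3×12/25 = 26364/390625

P(X=4) = 26364/390625 ≈ 6.75%


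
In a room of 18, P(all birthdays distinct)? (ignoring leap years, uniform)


P(all different) = Π(365-i)/365 for i=0..17
= (365/365)×(364/365)×...×(348/365)
= 0.653089

P ≈ 0.6531 ≈ 65.31%


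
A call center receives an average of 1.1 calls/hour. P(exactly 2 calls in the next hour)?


Poisson(λ=1.1): P(X=2) = e^(-λ)×λ^k/k!
= e^(-1.1) × 1.1^2 / 2!
≈ 0.3328710837 × 1.21 / 2 ≈ 0.201387

P(X=2) ≈ 0.201387 ≈ 20.14%


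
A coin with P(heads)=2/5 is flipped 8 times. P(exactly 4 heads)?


Binomial: P(X=4) = C(8,4)×p^4×(1-p)^4
= 70 × 16/625 × 81/625 = 18144/78125

P(X=4) = 18144/78125 ≈ 23.22%


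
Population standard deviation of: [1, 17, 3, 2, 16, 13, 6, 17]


Mean = 75/8
  (1-75/8)²=4489/64
  (17-75/8)²=3721/64
  (3-75/8)²=2601/64
  (2-75/8)²=3481/64
  (16-75/8)²=2809/64
  (13-75/8)²=841/64
  (6-75/8)²=729/64
  (17-75/8)²=3721/64
Σ(x-μ)² = 2799/8
σ² = (2799/8)/8 = 2799/64

σ = √(2799/64) ≈ 6.6132


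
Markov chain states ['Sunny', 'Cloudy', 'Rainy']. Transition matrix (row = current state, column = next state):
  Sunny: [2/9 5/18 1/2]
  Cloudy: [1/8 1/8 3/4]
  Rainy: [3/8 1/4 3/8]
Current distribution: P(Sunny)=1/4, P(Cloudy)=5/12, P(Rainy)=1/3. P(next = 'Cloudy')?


P(next=Cloudy) = Σᵢ P(now=i)×P(i→Cloudy)
= 1/4×5/18 + 5/12×1/8 + 1/3×1/4
= 5/72 + 5/96 + 1/12 = 59/288

P = 59/288 ≈ 0.2049


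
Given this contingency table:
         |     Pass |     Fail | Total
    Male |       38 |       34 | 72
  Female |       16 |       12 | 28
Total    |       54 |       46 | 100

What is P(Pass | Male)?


P(Pass | Male) = 38/(38+34) = 38/72 = 19/36

P(Pass|Male) = 19/36 ≈ 52.78%


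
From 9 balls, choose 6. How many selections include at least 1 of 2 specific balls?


Complement: C(9,6) - C(7,6) = 84 - 7 = 77

77


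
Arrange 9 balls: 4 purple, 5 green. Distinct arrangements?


9!/(4!×5!) = 126

126


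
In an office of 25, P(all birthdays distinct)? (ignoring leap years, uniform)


P(all different) = Π(365-i)/365 for i=0..24
= (365/365)×(364/365)×...×(341/365)
= 0.431300

P ≈ 0.4313 ≈ 43.13%


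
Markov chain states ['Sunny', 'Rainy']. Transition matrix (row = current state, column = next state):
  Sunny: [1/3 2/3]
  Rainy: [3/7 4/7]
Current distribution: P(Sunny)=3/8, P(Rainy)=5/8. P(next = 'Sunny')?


P(next=Sunny) = Σᵢ P(now=i)×P(i→Sunny)
= 3/8×1/3 + 5/8×3/7
= 1/8 + 15/56 = 11/28

P = 11/28 ≈ 0.3929


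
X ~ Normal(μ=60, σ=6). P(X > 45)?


z = (45-60)/6 = -2.5
P(X > 45) = 1 - P(Z ≤ -2.5) = 1 - 0.0062 = 0.9938

P(X > 45) ≈ 0.9938


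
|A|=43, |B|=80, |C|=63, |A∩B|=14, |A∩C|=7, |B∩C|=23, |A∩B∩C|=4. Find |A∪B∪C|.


|A∪B∪C| = 43+80+63-14-7-23+4 = 146

|A∪B∪C| = 146


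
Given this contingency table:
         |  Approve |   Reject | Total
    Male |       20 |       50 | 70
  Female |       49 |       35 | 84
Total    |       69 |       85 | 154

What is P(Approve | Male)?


P(Approve | Male) = 20/(20+50) = 20/70 = 2/7

P(Approve|Male) = 2/7 ≈ 28.57%


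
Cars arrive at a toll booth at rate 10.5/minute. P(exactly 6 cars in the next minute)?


Poisson(λ=10.5): P(X=6) = e^(-λ)×λ^k/k!
= e^(-10.5) × 10.5^6 / 6!
≈ 2.753644935e-05 × 1340095.64062 / 720 ≈ 0.051252

P(X=6) ≈ 0.051252 ≈ 5.13%


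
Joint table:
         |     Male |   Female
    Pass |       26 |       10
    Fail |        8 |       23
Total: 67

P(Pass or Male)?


P(Pass∨Male) = P(Pass) + P(Male) - P(Pass∧Male)
= (36 + 34 - 26)/67 = 44/67

P = 44/67 ≈ 65.67%


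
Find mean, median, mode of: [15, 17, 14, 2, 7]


Sorted: [2, 7, 14, 15, 17]
Mean = 55/5 = 11
Median = 14
Freq: {15: 1, 17: 1, 14: 1, 2: 1, 7: 1}
Mode: No mode

Mean=11, Median=14, Mode=No mode
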